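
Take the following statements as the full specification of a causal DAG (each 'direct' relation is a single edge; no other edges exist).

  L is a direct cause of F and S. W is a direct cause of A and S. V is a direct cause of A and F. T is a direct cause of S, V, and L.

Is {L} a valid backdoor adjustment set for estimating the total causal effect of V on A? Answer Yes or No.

Backdoor paths from V to A (paths whose first edge points into V):
  P1: V <- T -> L -> S <- W -> A
  P2: V <- T -> S <- W -> A
Condition 1 (no descendant of V in the set): holds — descendants of V are {A, F}; none are in {L}.
Condition 2 (every backdoor path blocked by {L}):
  P1: blocked at chain node L ∈ conditioning set.
  P2: blocked at collider S (neither it nor any descendant is in the conditioning set).
{L} satisfies the backdoor criterion.

Yes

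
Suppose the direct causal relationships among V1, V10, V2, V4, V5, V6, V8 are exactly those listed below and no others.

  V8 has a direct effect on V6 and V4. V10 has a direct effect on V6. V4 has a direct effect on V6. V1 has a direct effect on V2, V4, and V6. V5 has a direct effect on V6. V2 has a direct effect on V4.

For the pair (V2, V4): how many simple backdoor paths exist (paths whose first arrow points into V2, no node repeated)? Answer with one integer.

3

A backdoor path from V2 to V4 is any simple undirected path whose first edge points into V2 (i.e. leaves V2 via a parent).
Parents of V2: {V1}.
Enumerating:
  P1: V2 <- V1 -> V4
  P2: V2 <- V1 -> V6 <- V8 -> V4
  P3: V2 <- V1 -> V6 <- V4
That exhausts the simple backdoor paths. Count: 3.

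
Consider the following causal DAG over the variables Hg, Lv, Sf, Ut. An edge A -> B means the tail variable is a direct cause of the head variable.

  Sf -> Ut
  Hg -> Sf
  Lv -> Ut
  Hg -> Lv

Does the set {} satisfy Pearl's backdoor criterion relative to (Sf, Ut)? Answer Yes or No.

Backdoor paths from Sf to Ut (paths whose first edge points into Sf):
  P1: Sf <- Hg -> Lv -> Ut
Condition 1 (no descendant of Sf in the set): holds — descendants of Sf are {Ut}; none are in {}.
Condition 2 (every backdoor path blocked by {}):
  P1: open — no interior node is in the conditioning set.
{} does not satisfy the backdoor criterion.

No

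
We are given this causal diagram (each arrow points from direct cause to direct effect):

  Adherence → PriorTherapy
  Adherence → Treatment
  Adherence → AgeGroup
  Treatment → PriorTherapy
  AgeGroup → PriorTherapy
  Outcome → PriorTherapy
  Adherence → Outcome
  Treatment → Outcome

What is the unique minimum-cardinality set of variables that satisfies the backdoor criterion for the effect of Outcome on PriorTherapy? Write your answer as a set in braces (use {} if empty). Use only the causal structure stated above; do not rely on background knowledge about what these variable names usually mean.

Variables eligible for adjustment (non-descendants of Outcome, excluding Outcome and PriorTherapy): {Adherence, AgeGroup, Treatment}.
Backdoor paths from Outcome to PriorTherapy:
  P1: Outcome <- Adherence -> Treatment -> PriorTherapy
  P2: Outcome <- Adherence -> AgeGroup -> PriorTherapy
  P3: Outcome <- Adherence -> PriorTherapy
  P4: Outcome <- Treatment <- Adherence -> AgeGroup -> PriorTherapy
  P5: Outcome <- Treatment <- Adherence -> PriorTherapy
  P6: Outcome <- Treatment -> PriorTherapy
The empty set is not sufficient: P1 (Outcome <- Adherence -> Treatment -> PriorTherapy) has no collider blocking it and no conditioned non-collider, so it is open.
Try {Adherence, Treatment}:
  P1: blocked at fork node Adherence ∈ conditioning set.
  P2: blocked at fork node Adherence ∈ conditioning set.
  P3: blocked at fork node Adherence ∈ conditioning set.
  P4: blocked at chain node Treatment ∈ conditioning set.
  P5: blocked at chain node Treatment ∈ conditioning set.
  P6: blocked at fork node Treatment ∈ conditioning set.
{Adherence, Treatment} contains no descendant of Outcome and blocks every backdoor path.
Every element of {Adherence, Treatment} is needed (dropping Adherence leaves P2 open; dropping Treatment leaves P6 open), so no proper subset is valid.
Among all size-2 subsets of the eligible variables, only {Adherence, Treatment} blocks every backdoor path, so it is the unique smallest valid adjustment set.

{Adherence, Treatment}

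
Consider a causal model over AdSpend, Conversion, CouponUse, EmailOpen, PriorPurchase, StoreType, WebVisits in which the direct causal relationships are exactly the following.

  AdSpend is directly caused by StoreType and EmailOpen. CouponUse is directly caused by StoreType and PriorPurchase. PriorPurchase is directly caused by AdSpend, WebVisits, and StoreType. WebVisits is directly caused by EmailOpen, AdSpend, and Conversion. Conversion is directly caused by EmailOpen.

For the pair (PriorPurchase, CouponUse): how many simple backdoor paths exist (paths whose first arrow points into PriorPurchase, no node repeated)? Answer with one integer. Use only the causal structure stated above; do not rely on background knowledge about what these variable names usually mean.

A backdoor path from PriorPurchase to CouponUse is any simple undirected path whose first edge points into PriorPurchase (i.e. leaves PriorPurchase via a parent).
Parents of PriorPurchase: {AdSpend, StoreType, WebVisits}.
Enumerating:
  P1: PriorPurchase <- StoreType -> CouponUse
  P2: PriorPurchase <- AdSpend <- StoreType -> CouponUse
  P3: PriorPurchase <- WebVisits <- EmailOpen -> AdSpend <- StoreType -> CouponUse
  P4: PriorPurchase <- WebVisits <- AdSpend <- StoreType -> CouponUse
  P5: PriorPurchase <- WebVisits <- Conversion <- EmailOpen -> AdSpend <- StoreType -> CouponUse
That exhausts the simple backdoor paths. Count: 5.

5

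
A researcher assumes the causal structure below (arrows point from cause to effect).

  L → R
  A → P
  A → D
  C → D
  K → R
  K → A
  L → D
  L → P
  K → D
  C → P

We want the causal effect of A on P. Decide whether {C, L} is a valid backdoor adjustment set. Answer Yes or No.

Yes

Backdoor paths from A to P (paths whose first edge points into A):
  P1: A <- K -> R <- L -> P
  P2: A <- K -> R <- L -> D <- C -> P
  P3: A <- K -> D <- L -> P
  P4: A <- K -> D <- C -> P
Condition 1 (no descendant of A in the set): holds — descendants of A are {D, P}; none are in {C, L}.
Condition 2 (every backdoor path blocked by {C, L}):
  P1: blocked at collider R (neither it nor any descendant is in the conditioning set).
  P2: blocked at collider R (neither it nor any descendant is in the conditioning set).
  P3: blocked at collider D (neither it nor any descendant is in the conditioning set).
  P4: blocked at collider D (neither it nor any descendant is in the conditioning set).
{C, L} satisfies the backdoor criterion.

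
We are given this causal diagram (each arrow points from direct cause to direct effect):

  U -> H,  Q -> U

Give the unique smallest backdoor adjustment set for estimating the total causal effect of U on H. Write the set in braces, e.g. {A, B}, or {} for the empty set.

{}

Variables eligible for adjustment (non-descendants of U, excluding U and H): {Q}.
Backdoor paths from U to H:
  (none)
With no backdoor paths the empty set already satisfies the criterion, and it is trivially minimal.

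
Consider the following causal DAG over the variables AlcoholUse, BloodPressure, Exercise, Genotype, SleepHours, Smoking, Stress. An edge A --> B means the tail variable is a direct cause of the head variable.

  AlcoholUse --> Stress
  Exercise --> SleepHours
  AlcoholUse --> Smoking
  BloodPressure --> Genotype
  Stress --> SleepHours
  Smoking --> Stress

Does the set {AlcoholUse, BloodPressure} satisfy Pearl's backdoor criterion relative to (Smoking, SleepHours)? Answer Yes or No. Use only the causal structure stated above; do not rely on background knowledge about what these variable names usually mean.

Backdoor paths from Smoking to SleepHours (paths whose first edge points into Smoking):
  P1: Smoking <- AlcoholUse -> Stress -> SleepHours
Condition 1 (no descendant of Smoking in the set): holds — descendants of Smoking are {SleepHours, Stress}; none are in {AlcoholUse, BloodPressure}.
Condition 2 (every backdoor path blocked by {AlcoholUse, BloodPressure}):
  P1: blocked at fork node AlcoholUse ∈ conditioning set.
{AlcoholUse, BloodPressure} satisfies the backdoor criterion.

Yes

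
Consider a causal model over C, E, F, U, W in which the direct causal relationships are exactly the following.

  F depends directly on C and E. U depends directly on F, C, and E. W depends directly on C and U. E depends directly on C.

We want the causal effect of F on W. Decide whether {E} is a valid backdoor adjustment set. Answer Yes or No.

Backdoor paths from F to W (paths whose first edge points into F):
  P1: F <- C -> E -> U -> W
  P2: F <- C -> U -> W
  P3: F <- C -> W
  P4: F <- E <- C -> U -> W
  P5: F <- E <- C -> W
  P6: F <- E -> U <- C -> W
  P7: F <- E -> U -> W
Condition 1 (no descendant of F in the set): holds — descendants of F are {U, W}; none are in {E}.
Condition 2 (every backdoor path blocked by {E}):
  P1: blocked at chain node E ∈ conditioning set.
  P2: open — no interior node is in the conditioning set.
  P3: open — no interior node is in the conditioning set.
  P4: blocked at chain node E ∈ conditioning set.
  P5: blocked at chain node E ∈ conditioning set.
  P6: blocked at fork node E ∈ conditioning set.
  P7: blocked at fork node E ∈ conditioning set.
{E} does not satisfy the backdoor criterion.

No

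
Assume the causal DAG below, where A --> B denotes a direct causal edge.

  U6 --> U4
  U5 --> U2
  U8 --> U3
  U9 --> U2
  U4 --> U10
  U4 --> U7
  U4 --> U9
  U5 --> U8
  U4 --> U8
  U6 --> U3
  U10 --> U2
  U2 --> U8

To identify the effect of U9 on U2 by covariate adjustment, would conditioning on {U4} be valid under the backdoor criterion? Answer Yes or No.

Backdoor paths from U9 to U2 (paths whose first edge points into U9):
  P1: U9 <- U4 <- U6 -> U3 <- U8 <- U5 -> U2
  P2: U9 <- U4 <- U6 -> U3 <- U8 <- U2
  P3: U9 <- U4 -> U10 -> U2
  P4: U9 <- U4 -> U8 <- U5 -> U2
  P5: U9 <- U4 -> U8 <- U2
Condition 1 (no descendant of U9 in the set): holds — descendants of U9 are {U2, U3, U8}; none are in {U4}.
Condition 2 (every backdoor path blocked by {U4}):
  P1: blocked at chain node U4 ∈ conditioning set.
  P2: blocked at chain node U4 ∈ conditioning set.
  P3: blocked at fork node U4 ∈ conditioning set.
  P4: blocked at fork node U4 ∈ conditioning set.
  P5: blocked at fork node U4 ∈ conditioning set.
{U4} satisfies the backdoor criterion.

Yes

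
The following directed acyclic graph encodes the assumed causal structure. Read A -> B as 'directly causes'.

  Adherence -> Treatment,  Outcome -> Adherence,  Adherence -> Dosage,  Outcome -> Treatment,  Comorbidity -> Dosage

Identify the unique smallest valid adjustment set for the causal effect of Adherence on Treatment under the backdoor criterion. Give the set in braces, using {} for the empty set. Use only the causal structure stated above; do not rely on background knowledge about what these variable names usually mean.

Variables eligible for adjustment (non-descendants of Adherence, excluding Adherence and Treatment): {Comorbidity, Outcome}.
Backdoor paths from Adherence to Treatment:
  P1: Adherence <- Outcome -> Treatment
The empty set is not sufficient: P1 (Adherence <- Outcome -> Treatment) has no collider blocking it and no conditioned non-collider, so it is open.
Try {Outcome}:
  P1: blocked at fork node Outcome ∈ conditioning set.
{Outcome} contains no descendant of Adherence and blocks every backdoor path.
No other singleton works — e.g. {Comorbidity} leaves P1 open — so {Outcome} is the unique smallest valid adjustment set.

{Outcome}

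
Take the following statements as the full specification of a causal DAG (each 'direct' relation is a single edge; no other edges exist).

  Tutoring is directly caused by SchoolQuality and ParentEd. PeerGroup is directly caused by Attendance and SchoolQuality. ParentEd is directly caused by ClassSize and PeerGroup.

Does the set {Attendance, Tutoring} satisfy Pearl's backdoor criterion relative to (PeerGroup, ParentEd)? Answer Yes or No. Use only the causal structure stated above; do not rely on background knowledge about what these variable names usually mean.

No

Backdoor paths from PeerGroup to ParentEd (paths whose first edge points into PeerGroup):
  P1: PeerGroup <- SchoolQuality -> Tutoring <- ParentEd
Condition 1 (no descendant of PeerGroup in the set): FAILS — Tutoring is a descendant of PeerGroup.
Condition 2 (every backdoor path blocked by {Attendance, Tutoring}):
  P1: open — collider(s) Tutoring are conditioned on (or have a conditioned descendant) and no non-collider on the path is in the set.
{Attendance, Tutoring} does not satisfy the backdoor criterion.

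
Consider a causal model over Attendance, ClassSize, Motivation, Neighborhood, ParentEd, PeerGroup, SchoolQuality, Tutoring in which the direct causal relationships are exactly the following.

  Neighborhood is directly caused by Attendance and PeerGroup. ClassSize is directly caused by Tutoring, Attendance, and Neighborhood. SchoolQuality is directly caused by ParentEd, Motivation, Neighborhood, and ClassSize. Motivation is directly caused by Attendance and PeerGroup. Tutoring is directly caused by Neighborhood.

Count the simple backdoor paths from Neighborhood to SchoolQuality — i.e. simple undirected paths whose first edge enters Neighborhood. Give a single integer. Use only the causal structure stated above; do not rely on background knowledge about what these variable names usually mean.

4

A backdoor path from Neighborhood to SchoolQuality is any simple undirected path whose first edge points into Neighborhood (i.e. leaves Neighborhood via a parent).
Parents of Neighborhood: {Attendance, PeerGroup}.
Enumerating:
  P1: Neighborhood <- Attendance -> Motivation -> SchoolQuality
  P2: Neighborhood <- Attendance -> ClassSize -> SchoolQuality
  P3: Neighborhood <- PeerGroup -> Motivation <- Attendance -> ClassSize -> SchoolQuality
  P4: Neighborhood <- PeerGroup -> Motivation -> SchoolQuality
That exhausts the simple backdoor paths. Count: 4.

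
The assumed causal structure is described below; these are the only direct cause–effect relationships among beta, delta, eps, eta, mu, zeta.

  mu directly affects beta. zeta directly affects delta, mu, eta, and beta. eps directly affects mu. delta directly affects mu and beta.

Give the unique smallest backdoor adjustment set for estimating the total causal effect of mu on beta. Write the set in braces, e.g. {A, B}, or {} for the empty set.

Variables eligible for adjustment (non-descendants of mu, excluding mu and beta): {delta, eps, eta, zeta}.
Backdoor paths from mu to beta:
  P1: mu <- zeta -> delta -> beta
  P2: mu <- zeta -> beta
  P3: mu <- delta <- zeta -> beta
  P4: mu <- delta -> beta
The empty set is not sufficient: P1 (mu <- zeta -> delta -> beta) has no collider blocking it and no conditioned non-collider, so it is open.
Try {delta, zeta}:
  P1: blocked at fork node zeta ∈ conditioning set.
  P2: blocked at fork node zeta ∈ conditioning set.
  P3: blocked at chain node delta ∈ conditioning set.
  P4: blocked at fork node delta ∈ conditioning set.
{delta, zeta} contains no descendant of mu and blocks every backdoor path.
Every element of {delta, zeta} is needed (dropping delta leaves P4 open; dropping zeta leaves P2 open), so no proper subset is valid.
Among all size-2 subsets of the eligible variables, only {delta, zeta} blocks every backdoor path, so it is the unique smallest valid adjustment set.

{delta, zeta}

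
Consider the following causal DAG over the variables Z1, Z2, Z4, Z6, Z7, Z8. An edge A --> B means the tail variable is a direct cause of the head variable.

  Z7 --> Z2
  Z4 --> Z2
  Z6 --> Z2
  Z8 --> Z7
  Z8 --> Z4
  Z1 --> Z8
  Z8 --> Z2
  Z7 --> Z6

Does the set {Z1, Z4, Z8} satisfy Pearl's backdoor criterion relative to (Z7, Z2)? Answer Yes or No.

Yes

Backdoor paths from Z7 to Z2 (paths whose first edge points into Z7):
  P1: Z7 <- Z8 -> Z4 -> Z2
  P2: Z7 <- Z8 -> Z2
Condition 1 (no descendant of Z7 in the set): holds — descendants of Z7 are {Z2, Z6}; none are in {Z1, Z4, Z8}.
Condition 2 (every backdoor path blocked by {Z1, Z4, Z8}):
  P1: blocked at fork node Z8 ∈ conditioning set.
  P2: blocked at fork node Z8 ∈ conditioning set.
{Z1, Z4, Z8} satisfies the backdoor criterion.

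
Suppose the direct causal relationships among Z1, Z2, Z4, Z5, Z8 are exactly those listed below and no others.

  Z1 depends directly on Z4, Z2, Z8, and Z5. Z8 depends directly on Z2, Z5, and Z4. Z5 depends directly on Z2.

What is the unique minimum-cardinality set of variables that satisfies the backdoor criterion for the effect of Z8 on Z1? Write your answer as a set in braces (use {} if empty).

Variables eligible for adjustment (non-descendants of Z8, excluding Z8 and Z1): {Z2, Z4, Z5}.
Backdoor paths from Z8 to Z1:
  P1: Z8 <- Z2 -> Z5 -> Z1
  P2: Z8 <- Z2 -> Z1
  P3: Z8 <- Z5 <- Z2 -> Z1
  P4: Z8 <- Z5 -> Z1
  P5: Z8 <- Z4 -> Z1
The empty set is not sufficient: P1 (Z8 <- Z2 -> Z5 -> Z1) has no collider blocking it and no conditioned non-collider, so it is open.
Try {Z2, Z4, Z5}:
  P1: blocked at fork node Z2 ∈ conditioning set.
  P2: blocked at fork node Z2 ∈ conditioning set.
  P3: blocked at chain node Z5 ∈ conditioning set.
  P4: blocked at fork node Z5 ∈ conditioning set.
  P5: blocked at fork node Z4 ∈ conditioning set.
{Z2, Z4, Z5} contains no descendant of Z8 and blocks every backdoor path.
Every element of {Z2, Z4, Z5} is needed (dropping Z2 leaves P2 open; dropping Z4 leaves P5 open; dropping Z5 leaves P4 open), so no proper subset is valid.
Among all size-3 subsets of the eligible variables, only {Z2, Z4, Z5} blocks every backdoor path, so it is the unique smallest valid adjustment set.

{Z2, Z4, Z5}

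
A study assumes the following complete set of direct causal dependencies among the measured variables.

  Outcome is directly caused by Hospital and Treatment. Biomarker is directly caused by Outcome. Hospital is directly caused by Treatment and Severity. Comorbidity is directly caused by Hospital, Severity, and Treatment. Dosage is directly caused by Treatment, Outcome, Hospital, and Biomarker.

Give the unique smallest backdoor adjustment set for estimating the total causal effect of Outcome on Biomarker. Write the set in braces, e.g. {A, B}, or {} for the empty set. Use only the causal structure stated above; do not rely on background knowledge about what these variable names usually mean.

{}

Variables eligible for adjustment (non-descendants of Outcome, excluding Outcome and Biomarker): {Comorbidity, Hospital, Severity, Treatment}.
Backdoor paths from Outcome to Biomarker:
  P1: Outcome <- Treatment -> Hospital -> Dosage <- Biomarker
  P2: Outcome <- Treatment -> Comorbidity <- Severity -> Hospital -> Dosage <- Biomarker
  P3: Outcome <- Treatment -> Comorbidity <- Hospital -> Dosage <- Biomarker
  P4: Outcome <- Treatment -> Dosage <- Biomarker
  P5: Outcome <- Hospital <- Treatment -> Dosage <- Biomarker
  P6: Outcome <- Hospital <- Severity -> Comorbidity <- Treatment -> Dosage <- Biomarker
  P7: Outcome <- Hospital -> Comorbidity <- Treatment -> Dosage <- Biomarker
  P8: Outcome <- Hospital -> Dosage <- Biomarker
Each backdoor path contains an unconditioned collider, so every path is already blocked with the empty conditioning set:
  P1: blocked at collider Dosage (neither it nor any descendant is in the conditioning set).
  P2: blocked at collider Comorbidity (neither it nor any descendant is in the conditioning set).
  P3: blocked at collider Comorbidity (neither it nor any descendant is in the conditioning set).
  P4: blocked at collider Dosage (neither it nor any descendant is in the conditioning set).
  P5: blocked at collider Dosage (neither it nor any descendant is in the conditioning set).
  P6: blocked at collider Comorbidity (neither it nor any descendant is in the conditioning set).
  P7: blocked at collider Comorbidity (neither it nor any descendant is in the conditioning set).
  P8: blocked at collider Dosage (neither it nor any descendant is in the conditioning set).
The empty set is therefore the unique smallest valid set.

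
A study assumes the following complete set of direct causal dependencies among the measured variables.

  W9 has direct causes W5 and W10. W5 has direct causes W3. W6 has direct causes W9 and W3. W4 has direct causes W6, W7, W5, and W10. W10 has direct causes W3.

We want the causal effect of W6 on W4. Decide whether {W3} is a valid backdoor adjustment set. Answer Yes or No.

Backdoor paths from W6 to W4 (paths whose first edge points into W6):
  P1: W6 <- W3 -> W5 -> W9 <- W10 -> W4
  P2: W6 <- W3 -> W5 -> W4
  P3: W6 <- W3 -> W10 -> W9 <- W5 -> W4
  P4: W6 <- W3 -> W10 -> W4
  P5: W6 <- W9 <- W5 <- W3 -> W10 -> W4
  P6: W6 <- W9 <- W5 -> W4
  P7: W6 <- W9 <- W10 <- W3 -> W5 -> W4
  P8: W6 <- W9 <- W10 -> W4
Condition 1 (no descendant of W6 in the set): holds — descendants of W6 are {W4}; none are in {W3}.
Condition 2 (every backdoor path blocked by {W3}):
  P1: blocked at fork node W3 ∈ conditioning set.
  P2: blocked at fork node W3 ∈ conditioning set.
  P3: blocked at fork node W3 ∈ conditioning set.
  P4: blocked at fork node W3 ∈ conditioning set.
  P5: blocked at fork node W3 ∈ conditioning set.
  P6: open — no interior node is in the conditioning set.
  P7: blocked at fork node W3 ∈ conditioning set.
  P8: open — no interior node is in the conditioning set.
{W3} does not satisfy the backdoor criterion.

No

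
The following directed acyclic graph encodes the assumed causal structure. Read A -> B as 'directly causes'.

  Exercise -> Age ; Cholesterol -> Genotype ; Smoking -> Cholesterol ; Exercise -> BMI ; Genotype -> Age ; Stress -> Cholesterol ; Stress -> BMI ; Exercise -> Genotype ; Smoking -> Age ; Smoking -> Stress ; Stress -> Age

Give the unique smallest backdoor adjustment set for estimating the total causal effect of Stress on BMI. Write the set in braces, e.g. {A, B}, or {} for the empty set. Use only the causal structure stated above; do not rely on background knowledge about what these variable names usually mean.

Variables eligible for adjustment (non-descendants of Stress, excluding Stress and BMI): {Exercise, Smoking}.
Backdoor paths from Stress to BMI:
  P1: Stress <- Smoking -> Cholesterol -> Genotype <- Exercise -> BMI
  P2: Stress <- Smoking -> Cholesterol -> Genotype -> Age <- Exercise -> BMI
  P3: Stress <- Smoking -> Age <- Exercise -> BMI
  P4: Stress <- Smoking -> Age <- Genotype <- Exercise -> BMI
Each backdoor path contains an unconditioned collider, so every path is already blocked with the empty conditioning set:
  P1: blocked at collider Genotype (neither it nor any descendant is in the conditioning set).
  P2: blocked at collider Age (neither it nor any descendant is in the conditioning set).
  P3: blocked at collider Age (neither it nor any descendant is in the conditioning set).
  P4: blocked at collider Age (neither it nor any descendant is in the conditioning set).
The empty set is therefore the unique smallest valid set.

{}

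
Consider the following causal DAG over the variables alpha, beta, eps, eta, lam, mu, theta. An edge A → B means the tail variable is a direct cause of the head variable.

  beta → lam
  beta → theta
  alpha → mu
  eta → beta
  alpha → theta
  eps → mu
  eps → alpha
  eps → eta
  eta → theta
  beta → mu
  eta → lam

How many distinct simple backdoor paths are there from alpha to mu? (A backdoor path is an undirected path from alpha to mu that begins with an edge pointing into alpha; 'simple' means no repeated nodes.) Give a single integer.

A backdoor path from alpha to mu is any simple undirected path whose first edge points into alpha (i.e. leaves alpha via a parent).
Parents of alpha: {eps}.
Enumerating:
  P1: alpha <- eps -> eta -> beta -> mu
  P2: alpha <- eps -> eta -> lam <- beta -> mu
  P3: alpha <- eps -> eta -> theta <- beta -> mu
  P4: alpha <- eps -> mu
That exhausts the simple backdoor paths. Count: 4.

4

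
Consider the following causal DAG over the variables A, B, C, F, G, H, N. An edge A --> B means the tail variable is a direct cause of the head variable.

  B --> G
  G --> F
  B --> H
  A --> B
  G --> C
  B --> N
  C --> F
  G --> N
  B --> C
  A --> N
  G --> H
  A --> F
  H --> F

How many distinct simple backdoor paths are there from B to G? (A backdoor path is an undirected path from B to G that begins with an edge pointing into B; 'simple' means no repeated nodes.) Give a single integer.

4

A backdoor path from B to G is any simple undirected path whose first edge points into B (i.e. leaves B via a parent).
Parents of B: {A}.
Enumerating:
  P1: B <- A -> N <- G
  P2: B <- A -> F <- G
  P3: B <- A -> F <- C <- G
  P4: B <- A -> F <- H <- G
That exhausts the simple backdoor paths. Count: 4.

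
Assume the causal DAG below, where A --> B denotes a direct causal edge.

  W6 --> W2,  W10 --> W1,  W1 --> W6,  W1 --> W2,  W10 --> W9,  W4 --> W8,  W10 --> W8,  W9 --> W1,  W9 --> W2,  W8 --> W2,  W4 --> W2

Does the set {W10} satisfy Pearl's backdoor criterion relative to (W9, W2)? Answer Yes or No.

Yes

Backdoor paths from W9 to W2 (paths whose first edge points into W9):
  P1: W9 <- W10 -> W1 -> W6 -> W2
  P2: W9 <- W10 -> W1 -> W2
  P3: W9 <- W10 -> W8 <- W4 -> W2
  P4: W9 <- W10 -> W8 -> W2
Condition 1 (no descendant of W9 in the set): holds — descendants of W9 are {W1, W2, W6}; none are in {W10}.
Condition 2 (every backdoor path blocked by {W10}):
  P1: blocked at fork node W10 ∈ conditioning set.
  P2: blocked at fork node W10 ∈ conditioning set.
  P3: blocked at fork node W10 ∈ conditioning set.
  P4: blocked at fork node W10 ∈ conditioning set.
{W10} satisfies the backdoor criterion.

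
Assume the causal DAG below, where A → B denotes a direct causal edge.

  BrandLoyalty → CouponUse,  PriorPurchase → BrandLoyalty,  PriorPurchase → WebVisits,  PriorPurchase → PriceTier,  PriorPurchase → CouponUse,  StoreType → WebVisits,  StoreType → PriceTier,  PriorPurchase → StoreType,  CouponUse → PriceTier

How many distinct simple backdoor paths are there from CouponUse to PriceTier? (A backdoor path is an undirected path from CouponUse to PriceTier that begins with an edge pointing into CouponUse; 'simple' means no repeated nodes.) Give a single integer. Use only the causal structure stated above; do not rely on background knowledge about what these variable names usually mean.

A backdoor path from CouponUse to PriceTier is any simple undirected path whose first edge points into CouponUse (i.e. leaves CouponUse via a parent).
Parents of CouponUse: {BrandLoyalty, PriorPurchase}.
Enumerating:
  P1: CouponUse <- PriorPurchase -> StoreType -> PriceTier
  P2: CouponUse <- PriorPurchase -> WebVisits <- StoreType -> PriceTier
  P3: CouponUse <- PriorPurchase -> PriceTier
  P4: CouponUse <- BrandLoyalty <- PriorPurchase -> StoreType -> PriceTier
  P5: CouponUse <- BrandLoyalty <- PriorPurchase -> WebVisits <- StoreType -> PriceTier
  P6: CouponUse <- BrandLoyalty <- PriorPurchase -> PriceTier
That exhausts the simple backdoor paths. Count: 6.

6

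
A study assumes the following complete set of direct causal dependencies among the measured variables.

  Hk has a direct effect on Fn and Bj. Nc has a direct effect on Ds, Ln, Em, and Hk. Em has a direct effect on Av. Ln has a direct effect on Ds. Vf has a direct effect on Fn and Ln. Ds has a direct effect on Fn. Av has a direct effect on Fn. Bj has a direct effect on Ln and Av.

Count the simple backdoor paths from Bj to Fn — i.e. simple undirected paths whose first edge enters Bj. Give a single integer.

A backdoor path from Bj to Fn is any simple undirected path whose first edge points into Bj (i.e. leaves Bj via a parent).
Parents of Bj: {Hk}.
Enumerating:
  P1: Bj <- Hk <- Nc -> Ln <- Vf -> Fn
  P2: Bj <- Hk <- Nc -> Ln -> Ds -> Fn
  P3: Bj <- Hk <- Nc -> Em -> Av -> Fn
  P4: Bj <- Hk <- Nc -> Ds <- Ln <- Vf -> Fn
  P5: Bj <- Hk <- Nc -> Ds -> Fn
  P6: Bj <- Hk -> Fn
That exhausts the simple backdoor paths. Count: 6.

6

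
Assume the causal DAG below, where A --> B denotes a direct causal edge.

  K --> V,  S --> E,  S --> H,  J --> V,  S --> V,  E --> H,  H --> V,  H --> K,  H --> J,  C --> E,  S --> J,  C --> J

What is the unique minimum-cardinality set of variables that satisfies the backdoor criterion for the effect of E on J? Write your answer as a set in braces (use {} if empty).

{C, S}

Variables eligible for adjustment (non-descendants of E, excluding E and J): {C, S}.
Backdoor paths from E to J:
  P1: E <- C -> J
  P2: E <- S -> H -> K -> V <- J
  P3: E <- S -> H -> J
  P4: E <- S -> H -> V <- J
  P5: E <- S -> J
  P6: E <- S -> V <- H -> J
  P7: E <- S -> V <- K <- H -> J
  P8: E <- S -> V <- J
The empty set is not sufficient: P1 (E <- C -> J) has no collider blocking it and no conditioned non-collider, so it is open.
Try {C, S}:
  P1: blocked at fork node C ∈ conditioning set.
  P2: blocked at fork node S ∈ conditioning set.
  P3: blocked at fork node S ∈ conditioning set.
  P4: blocked at fork node S ∈ conditioning set.
  P5: blocked at fork node S ∈ conditioning set.
  P6: blocked at fork node S ∈ conditioning set.
  P7: blocked at fork node S ∈ conditioning set.
  P8: blocked at fork node S ∈ conditioning set.
{C, S} contains no descendant of E and blocks every backdoor path.
Every element of {C, S} is needed (dropping C leaves P1 open; dropping S leaves P3 open), so no proper subset is valid.
Among all size-2 subsets of the eligible variables, only {C, S} blocks every backdoor path, so it is the unique smallest valid adjustment set.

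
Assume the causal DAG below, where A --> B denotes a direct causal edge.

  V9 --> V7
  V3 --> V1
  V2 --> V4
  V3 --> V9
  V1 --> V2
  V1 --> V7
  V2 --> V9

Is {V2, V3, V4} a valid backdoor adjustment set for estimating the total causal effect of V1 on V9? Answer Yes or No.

Backdoor paths from V1 to V9 (paths whose first edge points into V1):
  P1: V1 <- V3 -> V9
Condition 1 (no descendant of V1 in the set): FAILS — V2 and V4 are descendants of V1.
Condition 2 (every backdoor path blocked by {V2, V3, V4}):
  P1: blocked at fork node V3 ∈ conditioning set.
{V2, V3, V4} does not satisfy the backdoor criterion.

No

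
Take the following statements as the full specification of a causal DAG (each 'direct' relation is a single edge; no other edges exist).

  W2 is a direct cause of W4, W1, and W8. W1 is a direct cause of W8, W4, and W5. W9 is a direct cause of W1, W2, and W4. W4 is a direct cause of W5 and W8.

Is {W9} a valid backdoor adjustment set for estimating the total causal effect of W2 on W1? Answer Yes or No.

Backdoor paths from W2 to W1 (paths whose first edge points into W2):
  P1: W2 <- W9 -> W1
  P2: W2 <- W9 -> W4 <- W1
  P3: W2 <- W9 -> W4 -> W5 <- W1
  P4: W2 <- W9 -> W4 -> W8 <- W1
Condition 1 (no descendant of W2 in the set): holds — descendants of W2 are {W1, W4, W5, W8}; none are in {W9}.
Condition 2 (every backdoor path blocked by {W9}):
  P1: blocked at fork node W9 ∈ conditioning set.
  P2: blocked at fork node W9 ∈ conditioning set.
  P3: blocked at fork node W9 ∈ conditioning set.
  P4: blocked at fork node W9 ∈ conditioning set.
{W9} satisfies the backdoor criterion.

Yes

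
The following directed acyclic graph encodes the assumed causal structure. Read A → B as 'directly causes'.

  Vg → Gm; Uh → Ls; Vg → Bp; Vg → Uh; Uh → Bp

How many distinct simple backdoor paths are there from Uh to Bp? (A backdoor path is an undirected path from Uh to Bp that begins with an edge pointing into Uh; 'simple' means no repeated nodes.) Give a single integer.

1

A backdoor path from Uh to Bp is any simple undirected path whose first edge points into Uh (i.e. leaves Uh via a parent).
Parents of Uh: {Vg}.
Enumerating:
  P1: Uh <- Vg -> Bp
That exhausts the simple backdoor paths. Count: 1.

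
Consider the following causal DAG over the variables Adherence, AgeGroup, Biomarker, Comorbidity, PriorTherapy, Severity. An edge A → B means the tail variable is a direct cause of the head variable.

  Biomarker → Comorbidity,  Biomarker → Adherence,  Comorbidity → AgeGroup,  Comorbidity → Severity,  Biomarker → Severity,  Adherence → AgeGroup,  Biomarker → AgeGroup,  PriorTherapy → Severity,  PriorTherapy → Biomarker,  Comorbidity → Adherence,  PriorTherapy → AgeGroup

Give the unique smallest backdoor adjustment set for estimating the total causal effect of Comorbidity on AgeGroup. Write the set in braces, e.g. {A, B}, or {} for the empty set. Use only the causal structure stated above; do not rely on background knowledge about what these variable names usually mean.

{Biomarker}

Variables eligible for adjustment (non-descendants of Comorbidity, excluding Comorbidity and AgeGroup): {Biomarker, PriorTherapy}.
Backdoor paths from Comorbidity to AgeGroup:
  P1: Comorbidity <- Biomarker <- PriorTherapy -> AgeGroup
  P2: Comorbidity <- Biomarker -> Severity <- PriorTherapy -> AgeGroup
  P3: Comorbidity <- Biomarker -> Adherence -> AgeGroup
  P4: Comorbidity <- Biomarker -> AgeGroup
The empty set is not sufficient: P1 (Comorbidity <- Biomarker <- PriorTherapy -> AgeGroup) has no collider blocking it and no conditioned non-collider, so it is open.
Try {Biomarker}:
  P1: blocked at chain node Biomarker ∈ conditioning set.
  P2: blocked at fork node Biomarker ∈ conditioning set.
  P3: blocked at fork node Biomarker ∈ conditioning set.
  P4: blocked at fork node Biomarker ∈ conditioning set.
{Biomarker} contains no descendant of Comorbidity and blocks every backdoor path.
No other singleton works — e.g. {PriorTherapy} leaves P3 open — so {Biomarker} is the unique smallest valid adjustment set.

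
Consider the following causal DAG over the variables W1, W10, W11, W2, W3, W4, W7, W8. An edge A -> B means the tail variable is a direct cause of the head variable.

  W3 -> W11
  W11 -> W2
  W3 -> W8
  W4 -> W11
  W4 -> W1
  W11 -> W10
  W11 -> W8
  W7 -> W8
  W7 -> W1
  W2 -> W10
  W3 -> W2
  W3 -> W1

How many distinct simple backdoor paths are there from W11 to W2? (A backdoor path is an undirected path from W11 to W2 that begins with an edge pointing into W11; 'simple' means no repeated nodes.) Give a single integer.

A backdoor path from W11 to W2 is any simple undirected path whose first edge points into W11 (i.e. leaves W11 via a parent).
Parents of W11: {W3, W4}.
Enumerating:
  P1: W11 <- W3 -> W2
  P2: W11 <- W4 -> W1 <- W3 -> W2
  P3: W11 <- W4 -> W1 <- W7 -> W8 <- W3 -> W2
That exhausts the simple backdoor paths. Count: 3.

3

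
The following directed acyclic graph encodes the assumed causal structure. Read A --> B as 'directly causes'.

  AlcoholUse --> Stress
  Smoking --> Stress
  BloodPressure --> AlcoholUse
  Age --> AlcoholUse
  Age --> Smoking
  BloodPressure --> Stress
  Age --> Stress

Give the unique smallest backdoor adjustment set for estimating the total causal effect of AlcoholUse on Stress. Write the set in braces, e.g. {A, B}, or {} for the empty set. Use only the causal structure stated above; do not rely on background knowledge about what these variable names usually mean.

{Age, BloodPressure}

Variables eligible for adjustment (non-descendants of AlcoholUse, excluding AlcoholUse and Stress): {Age, BloodPressure, Smoking}.
Backdoor paths from AlcoholUse to Stress:
  P1: AlcoholUse <- Age -> Smoking -> Stress
  P2: AlcoholUse <- Age -> Stress
  P3: AlcoholUse <- BloodPressure -> Stress
The empty set is not sufficient: P1 (AlcoholUse <- Age -> Smoking -> Stress) has no collider blocking it and no conditioned non-collider, so it is open.
Try {Age, BloodPressure}:
  P1: blocked at fork node Age ∈ conditioning set.
  P2: blocked at fork node Age ∈ conditioning set.
  P3: blocked at fork node BloodPressure ∈ conditioning set.
{Age, BloodPressure} contains no descendant of AlcoholUse and blocks every backdoor path.
Every element of {Age, BloodPressure} is needed (dropping Age leaves P1 open; dropping BloodPressure leaves P3 open), so no proper subset is valid.
Among all size-2 subsets of the eligible variables, only {Age, BloodPressure} blocks every backdoor path, so it is the unique smallest valid adjustment set.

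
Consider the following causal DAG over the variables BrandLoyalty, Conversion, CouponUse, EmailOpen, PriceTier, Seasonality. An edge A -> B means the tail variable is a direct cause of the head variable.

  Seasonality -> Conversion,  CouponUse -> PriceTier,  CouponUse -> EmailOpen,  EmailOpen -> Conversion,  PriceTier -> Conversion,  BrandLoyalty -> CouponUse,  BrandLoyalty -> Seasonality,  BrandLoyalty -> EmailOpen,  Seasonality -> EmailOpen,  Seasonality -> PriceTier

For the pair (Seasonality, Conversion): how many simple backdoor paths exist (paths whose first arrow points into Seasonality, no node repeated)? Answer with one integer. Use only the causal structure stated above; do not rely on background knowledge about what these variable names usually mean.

A backdoor path from Seasonality to Conversion is any simple undirected path whose first edge points into Seasonality (i.e. leaves Seasonality via a parent).
Parents of Seasonality: {BrandLoyalty}.
Enumerating:
  P1: Seasonality <- BrandLoyalty -> CouponUse -> PriceTier -> Conversion
  P2: Seasonality <- BrandLoyalty -> CouponUse -> EmailOpen -> Conversion
  P3: Seasonality <- BrandLoyalty -> EmailOpen <- CouponUse -> PriceTier -> Conversion
  P4: Seasonality <- BrandLoyalty -> EmailOpen -> Conversion
That exhausts the simple backdoor paths. Count: 4.

4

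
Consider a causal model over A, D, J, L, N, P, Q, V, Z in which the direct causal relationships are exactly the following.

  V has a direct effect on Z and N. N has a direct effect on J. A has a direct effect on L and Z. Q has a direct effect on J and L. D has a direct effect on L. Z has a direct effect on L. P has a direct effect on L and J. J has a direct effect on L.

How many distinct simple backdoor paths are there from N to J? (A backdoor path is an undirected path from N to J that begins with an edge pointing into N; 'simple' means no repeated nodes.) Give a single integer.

A backdoor path from N to J is any simple undirected path whose first edge points into N (i.e. leaves N via a parent).
Parents of N: {V}.
Enumerating:
  P1: N <- V -> Z <- A -> L <- Q -> J
  P2: N <- V -> Z <- A -> L <- P -> J
  P3: N <- V -> Z <- A -> L <- J
  P4: N <- V -> Z -> L <- Q -> J
  P5: N <- V -> Z -> L <- P -> J
  P6: N <- V -> Z -> L <- J
That exhausts the simple backdoor paths. Count: 6.

6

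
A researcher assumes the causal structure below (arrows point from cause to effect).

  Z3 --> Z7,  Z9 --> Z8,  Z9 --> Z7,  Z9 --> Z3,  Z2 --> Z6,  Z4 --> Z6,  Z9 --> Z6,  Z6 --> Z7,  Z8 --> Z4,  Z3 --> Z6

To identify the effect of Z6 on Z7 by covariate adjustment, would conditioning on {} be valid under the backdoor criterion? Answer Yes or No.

No

Backdoor paths from Z6 to Z7 (paths whose first edge points into Z6):
  P1: Z6 <- Z9 -> Z3 -> Z7
  P2: Z6 <- Z9 -> Z7
  P3: Z6 <- Z4 <- Z8 <- Z9 -> Z3 -> Z7
  P4: Z6 <- Z4 <- Z8 <- Z9 -> Z7
  P5: Z6 <- Z3 <- Z9 -> Z7
  P6: Z6 <- Z3 -> Z7
Condition 1 (no descendant of Z6 in the set): holds — descendants of Z6 are {Z7}; none are in {}.
Condition 2 (every backdoor path blocked by {}):
  P1: open — no interior node is in the conditioning set.
  P2: open — no interior node is in the conditioning set.
  P3: open — no interior node is in the conditioning set.
  P4: open — no interior node is in the conditioning set.
  P5: open — no interior node is in the conditioning set.
  P6: open — no interior node is in the conditioning set.
{} does not satisfy the backdoor criterion.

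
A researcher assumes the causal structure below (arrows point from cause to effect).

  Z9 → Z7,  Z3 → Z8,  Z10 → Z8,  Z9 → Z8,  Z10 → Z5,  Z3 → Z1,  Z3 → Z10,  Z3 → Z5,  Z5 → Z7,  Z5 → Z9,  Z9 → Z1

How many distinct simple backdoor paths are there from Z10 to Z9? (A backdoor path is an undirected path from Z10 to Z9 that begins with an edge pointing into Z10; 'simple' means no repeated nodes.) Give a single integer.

A backdoor path from Z10 to Z9 is any simple undirected path whose first edge points into Z10 (i.e. leaves Z10 via a parent).
Parents of Z10: {Z3}.
Enumerating:
  P1: Z10 <- Z3 -> Z5 -> Z9
  P2: Z10 <- Z3 -> Z5 -> Z7 <- Z9
  P3: Z10 <- Z3 -> Z8 <- Z9
  P4: Z10 <- Z3 -> Z1 <- Z9
That exhausts the simple backdoor paths. Count: 4.

4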